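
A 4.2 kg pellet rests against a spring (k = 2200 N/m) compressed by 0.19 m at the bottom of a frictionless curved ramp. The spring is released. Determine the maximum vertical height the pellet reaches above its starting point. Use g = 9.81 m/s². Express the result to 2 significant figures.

h = 0.96 m

At maximum height the pellet is at rest, so ½kx² = mgh
h = kx²/(2mg) = (2200)(0.19)²/(2 × 4.2 × 9.81) = 0.9638 m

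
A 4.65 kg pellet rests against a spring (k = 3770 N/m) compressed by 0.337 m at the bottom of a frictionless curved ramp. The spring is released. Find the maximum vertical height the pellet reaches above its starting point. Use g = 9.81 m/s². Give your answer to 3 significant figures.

At maximum height the pellet is at rest, so ½kx² = mgh
h = kx²/(2mg) = (3770)(0.337)²/(2 × 4.65 × 9.81) = 4.693 m

h = 4.69 m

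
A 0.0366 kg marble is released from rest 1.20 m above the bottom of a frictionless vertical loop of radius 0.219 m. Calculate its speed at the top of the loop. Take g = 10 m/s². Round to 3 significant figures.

v = 3.90 m/s

Energy conservation: mgh = ½mv_top² + mg(2r)
v_top² = 2g(h − 2r) = 2(10)(1.20 − 0.4380) = 15.24
v_top = 3.904 m/s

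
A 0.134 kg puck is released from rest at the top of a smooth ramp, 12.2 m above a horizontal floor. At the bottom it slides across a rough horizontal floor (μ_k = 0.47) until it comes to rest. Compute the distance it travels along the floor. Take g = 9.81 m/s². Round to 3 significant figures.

Energy at the top = energy at the end + work done against friction:
At rest all PE has been dissipated by friction: mgh = μ_k m g d
d = h/μ_k = 12.2/0.47 = 25.96 m

d = 26.0 m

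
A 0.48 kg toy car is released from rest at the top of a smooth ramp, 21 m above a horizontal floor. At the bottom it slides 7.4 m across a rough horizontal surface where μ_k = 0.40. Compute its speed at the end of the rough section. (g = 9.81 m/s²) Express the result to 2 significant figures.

Energy at the top = energy at the end + work done against friction:
mgh = ½mv² + μ_k m g d
W_f = μ_k mg d = (0.40)(0.48)(9.81)(7.4) = 13.94 J
½mv² = mgh − W_f = 98.885 − 13.94 = 84.947 J
v = √(2 × 84.947/0.48) = 18.81 m/s

v = 19 m/s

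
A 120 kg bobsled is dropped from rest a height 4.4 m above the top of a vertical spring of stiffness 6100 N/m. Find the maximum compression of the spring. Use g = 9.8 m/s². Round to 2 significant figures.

x = 1.5 m

Take the reference level at the top of the uncompressed spring. At max compression the bobsled has fallen H + x and is momentarily at rest:
mg(H + x) = ½kx²
½(6100)x² − (120)(9.8)x − (120)(9.8)(4.4) = 0
3050x² − 1176x − 5174 = 0
x = [1176 + √(1.383e+06 + 6.3128e+07)]/(2 × 3050) = 1.509 m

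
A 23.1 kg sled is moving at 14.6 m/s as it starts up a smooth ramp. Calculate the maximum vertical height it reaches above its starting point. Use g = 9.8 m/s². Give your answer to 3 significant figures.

Setting KE at the bottom equal to PE gained: ½mv² = mgh
h = v²/(2g) = 14.6²/(2 × 9.8) = 10.88 m

h = 10.9 m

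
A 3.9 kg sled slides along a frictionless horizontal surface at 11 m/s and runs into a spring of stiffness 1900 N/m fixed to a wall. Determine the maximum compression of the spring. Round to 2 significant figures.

At max compression the sled is momentarily at rest: ½mv² = ½kx²
x = v√(m/k) = 11 × √(3.9/1900) = 0.4984 m

x = 0.50 m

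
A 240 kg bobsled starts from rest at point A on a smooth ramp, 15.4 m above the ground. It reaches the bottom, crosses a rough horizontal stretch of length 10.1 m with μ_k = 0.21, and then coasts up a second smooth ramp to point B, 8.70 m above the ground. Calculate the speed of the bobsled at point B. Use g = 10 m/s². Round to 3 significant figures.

v = 9.57 m/s

Energy at A: mgh₁ = (240)(10)(15.4) = 36960 J
Friction loss: W_f = μ_k mg d = 5090 J
At B: ½mv² + mgh₂ = mgh₁ − W_f
½mv² = 36960 − 5090 − 20880 = 10990 J
v = √(2 × 10990/240) = 9.570 m/s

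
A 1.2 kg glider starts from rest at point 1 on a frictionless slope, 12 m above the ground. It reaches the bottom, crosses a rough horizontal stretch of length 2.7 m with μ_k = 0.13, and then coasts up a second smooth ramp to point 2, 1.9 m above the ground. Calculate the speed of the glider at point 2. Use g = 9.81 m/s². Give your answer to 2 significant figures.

Energy at 1: mgh₁ = (1.2)(9.81)(12) = 141.26 J
Friction loss: W_f = μ_k mg d = 4.132 J
At 2: ½mv² + mgh₂ = mgh₁ − W_f
½mv² = 141.26 − 4.132 − 22.367 = 114.77 J
v = √(2 × 114.77/1.2) = 13.83 m/s

v = 14 m/s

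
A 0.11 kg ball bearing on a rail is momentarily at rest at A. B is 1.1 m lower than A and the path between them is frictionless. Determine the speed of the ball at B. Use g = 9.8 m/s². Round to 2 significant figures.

Energy conservation between the two points: mgh = ½mv²
v = √(2gh) = √(2 × 9.8 × 1.1) = √21.560 = 4.643 m/s

v = 4.6 m/s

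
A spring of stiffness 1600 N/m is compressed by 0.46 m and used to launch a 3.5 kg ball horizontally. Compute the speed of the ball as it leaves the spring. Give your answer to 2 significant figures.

Spring PE converts entirely to kinetic energy: ½kx² = ½mv²
v = x√(k/m) = 0.46 × √(1600/3.5) = 9.835 m/s

v = 9.8 m/s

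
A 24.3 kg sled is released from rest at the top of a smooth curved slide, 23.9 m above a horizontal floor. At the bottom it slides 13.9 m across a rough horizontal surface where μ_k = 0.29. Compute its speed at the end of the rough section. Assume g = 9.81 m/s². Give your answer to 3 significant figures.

Energy at the top = energy at the end + work done against friction:
mgh = ½mv² + μ_k m g d
W_f = μ_k mg d = (0.29)(24.3)(9.81)(13.9) = 960.9 J
½mv² = mgh − W_f = 5697.4 − 960.9 = 4736.4 J
v = √(2 × 4736.4/24.3) = 19.74 m/s

v = 19.7 m/s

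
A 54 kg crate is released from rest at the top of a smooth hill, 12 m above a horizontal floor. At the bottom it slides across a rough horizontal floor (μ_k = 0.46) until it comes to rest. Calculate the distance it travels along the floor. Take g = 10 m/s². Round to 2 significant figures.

d = 26 m

Energy bookkeeping (friction removes W_f = μ_k N d):
At rest all PE has been dissipated by friction: mgh = μ_k m g d
d = h/μ_k = 12/0.46 = 26.09 m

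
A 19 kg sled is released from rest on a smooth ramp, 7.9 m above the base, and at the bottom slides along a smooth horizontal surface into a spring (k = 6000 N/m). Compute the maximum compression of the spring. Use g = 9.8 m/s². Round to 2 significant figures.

x = 0.70 m

Energy conservation (no friction) from release to max compression: mgh = ½kx²
x = √(2mgh/k) = √(2 × 19 × 9.8 × 7.9 / 6000) = 0.7002 m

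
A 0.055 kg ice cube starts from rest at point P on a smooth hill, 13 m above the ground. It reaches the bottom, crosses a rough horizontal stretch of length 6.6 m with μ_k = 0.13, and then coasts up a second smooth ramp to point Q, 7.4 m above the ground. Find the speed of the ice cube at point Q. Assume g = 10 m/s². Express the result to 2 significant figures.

Energy at P: mgh₁ = (0.055)(10)(13) = 7.1500 J
Friction loss: W_f = μ_k mg d = 0.4719 J
At Q: ½mv² + mgh₂ = mgh₁ − W_f
½mv² = 7.1500 − 0.4719 − 4.0700 = 2.6081 J
v = √(2 × 2.6081/0.055) = 9.739 m/s

v = 9.7 m/s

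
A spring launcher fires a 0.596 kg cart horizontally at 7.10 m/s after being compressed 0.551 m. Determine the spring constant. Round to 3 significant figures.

½kx² = ½mv²
k = mv²/x² = (0.596)(7.10)²/(0.551)² = 98.96 N/m

k = 99.0 N/m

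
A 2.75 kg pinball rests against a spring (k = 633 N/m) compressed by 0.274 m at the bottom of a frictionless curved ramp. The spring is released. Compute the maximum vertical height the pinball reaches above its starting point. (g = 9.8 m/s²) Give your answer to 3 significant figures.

At maximum height the pinball is at rest, so ½kx² = mgh
h = kx²/(2mg) = (633)(0.274)²/(2 × 2.75 × 9.8) = 0.8817 m

h = 0.882 m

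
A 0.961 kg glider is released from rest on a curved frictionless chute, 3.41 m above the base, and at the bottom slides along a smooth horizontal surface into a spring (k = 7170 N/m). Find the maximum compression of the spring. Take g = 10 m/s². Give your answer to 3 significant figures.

Energy conservation (no friction) from release to max compression: mgh = ½kx²
x = √(2mgh/k) = √(2 × 0.961 × 10 × 3.41 / 7170) = 0.09561 m

x = 0.0956 m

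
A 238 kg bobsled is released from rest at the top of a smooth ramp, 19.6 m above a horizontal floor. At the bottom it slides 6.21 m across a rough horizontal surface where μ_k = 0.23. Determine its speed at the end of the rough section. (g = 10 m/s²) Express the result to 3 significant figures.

v = 19.1 m/s

Energy at the top = energy at the end + work done against friction:
mgh = ½mv² + μ_k m g d
W_f = μ_k mg d = (0.23)(238)(10)(6.21) = 3399 J
½mv² = mgh − W_f = 46648 − 3399 = 43249 J
v = √(2 × 43249/238) = 19.06 m/s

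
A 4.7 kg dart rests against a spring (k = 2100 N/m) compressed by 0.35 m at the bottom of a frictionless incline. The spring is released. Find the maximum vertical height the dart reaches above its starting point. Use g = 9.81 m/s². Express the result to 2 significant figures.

At maximum height the dart is at rest, so ½kx² = mgh
h = kx²/(2mg) = (2100)(0.35)²/(2 × 4.7 × 9.81) = 2.790 m

h = 2.8 m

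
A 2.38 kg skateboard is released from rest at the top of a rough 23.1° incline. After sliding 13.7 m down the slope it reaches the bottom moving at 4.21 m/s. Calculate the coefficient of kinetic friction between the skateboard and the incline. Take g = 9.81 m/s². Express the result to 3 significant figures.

Energy balance down the incline: mg L sinθ − ½mv² = μ_k (mg cosθ) L
mgL sinθ = 125.49 J; ½mv² = 21.092 J
W_f = 125.49 − 21.092 = 104.4 J
μ_k = W_f/(mg cosθ · L) = 104.4/(21.48 × 13.7) = 0.3548

μ_k = 0.355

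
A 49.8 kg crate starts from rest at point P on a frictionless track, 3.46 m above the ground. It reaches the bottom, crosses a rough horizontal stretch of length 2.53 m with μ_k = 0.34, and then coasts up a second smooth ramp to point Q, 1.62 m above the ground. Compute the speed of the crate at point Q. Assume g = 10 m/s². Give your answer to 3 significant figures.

v = 4.43 m/s

Energy at P: mgh₁ = (49.8)(10)(3.46) = 1723.1 J
Friction loss: W_f = μ_k mg d = 428.4 J
At Q: ½mv² + mgh₂ = mgh₁ − W_f
½mv² = 1723.1 − 428.4 − 806.76 = 487.94 J
v = √(2 × 487.94/49.8) = 4.427 m/s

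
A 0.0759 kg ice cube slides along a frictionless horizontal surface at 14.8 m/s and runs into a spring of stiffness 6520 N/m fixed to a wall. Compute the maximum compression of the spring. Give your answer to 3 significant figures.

x = 0.0505 m

At max compression the cube is momentarily at rest: ½mv² = ½kx²
x = v√(m/k) = 14.8 × √(0.0759/6520) = 0.05050 m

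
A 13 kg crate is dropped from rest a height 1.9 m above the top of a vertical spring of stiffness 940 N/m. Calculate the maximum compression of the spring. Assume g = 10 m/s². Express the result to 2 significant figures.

Let x be the compression. The total drop is H + x, and the crate is instantaneously at rest at max compression, so energy conservation gives:
mg(H + x) = ½kx²
½(940)x² − (13)(10)x − (13)(10)(1.9) = 0
470.0x² − 130.0x − 247.0 = 0
x = [130.0 + √(16900 + 464360)]/(2 × 470.0) = 0.8763 m

x = 0.88 m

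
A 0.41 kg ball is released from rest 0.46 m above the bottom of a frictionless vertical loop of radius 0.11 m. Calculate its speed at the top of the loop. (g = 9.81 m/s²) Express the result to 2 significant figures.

v = 2.2 m/s

Energy conservation: mgh = ½mv_top² + mg(2r)
v_top² = 2g(h − 2r) = 2(9.81)(0.46 − 0.2200) = 4.709
v_top = 2.170 m/s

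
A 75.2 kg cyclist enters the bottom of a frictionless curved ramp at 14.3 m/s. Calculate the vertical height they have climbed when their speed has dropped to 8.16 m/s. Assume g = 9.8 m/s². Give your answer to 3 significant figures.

h = 7.04 m

Energy balance between the two points: ½mv₁² = ½mv₂² + mgh
h = (v₁² − v₂²)/(2g) = (14.3² − 8.16²)/(2 × 9.8) = 7.036 m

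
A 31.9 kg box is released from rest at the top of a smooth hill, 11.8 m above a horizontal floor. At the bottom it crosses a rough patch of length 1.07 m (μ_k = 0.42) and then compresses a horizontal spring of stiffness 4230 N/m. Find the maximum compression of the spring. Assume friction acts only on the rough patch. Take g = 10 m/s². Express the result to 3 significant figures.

Initial energy: E₁ = mgh = (31.9)(10)(11.8) = 3764.2 J
Friction removes W_f = μ_k mg d = (0.42)(31.9)(10)(1.07) = 143.4 J
Energy reaching the spring: E = 3764.2 − 143.4 = 3620.8 J
At max compression ½kx² = E ⇒ x = √(2E/k) = √(2 × 3620.8/4230) = 1.308 m

x = 1.31 m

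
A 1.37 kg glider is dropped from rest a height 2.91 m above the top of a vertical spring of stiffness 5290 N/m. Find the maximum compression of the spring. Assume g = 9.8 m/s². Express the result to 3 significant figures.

x = 0.124 m

Measuring PE from the top of the relaxed spring, at max compression the glider has dropped H + x with zero KE, so:
mg(H + x) = ½kx²
½(5290)x² − (1.37)(9.8)x − (1.37)(9.8)(2.91) = 0
2645x² − 13.43x − 39.07 = 0
x = [13.43 + √(180.3 + 413357)]/(2 × 2645) = 0.1241 m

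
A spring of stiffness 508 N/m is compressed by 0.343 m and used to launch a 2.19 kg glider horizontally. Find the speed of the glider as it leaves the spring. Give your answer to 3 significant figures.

v = 5.22 m/s

The glider leaves the spring when the spring is at natural length, so ½kx² = ½mv²
v = x√(k/m) = 0.343 × √(508/2.19) = 5.224 m/s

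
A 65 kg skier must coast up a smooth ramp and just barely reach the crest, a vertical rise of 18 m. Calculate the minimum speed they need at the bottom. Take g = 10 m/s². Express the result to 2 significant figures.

At the top they are momentarily at rest, so all KE converts to PE: ½mv² = mgh
v = √(2gh) = √(2 × 10 × 18) = 18.97 m/s

v = 19 m/s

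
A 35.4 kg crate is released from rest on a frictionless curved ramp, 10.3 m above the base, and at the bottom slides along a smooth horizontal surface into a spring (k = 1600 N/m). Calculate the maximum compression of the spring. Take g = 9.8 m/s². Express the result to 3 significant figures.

At max compression the crate is momentarily at rest: mgh = ½kx²
x = √(2mgh/k) = √(2 × 35.4 × 9.8 × 10.3 / 1600) = 2.113 m

x = 2.11 m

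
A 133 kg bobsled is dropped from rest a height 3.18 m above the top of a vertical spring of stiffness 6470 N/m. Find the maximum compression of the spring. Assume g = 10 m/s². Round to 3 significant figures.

Measuring PE from the top of the relaxed spring, at max compression the bobsled has dropped H + x with zero KE, so:
mg(H + x) = ½kx²
½(6470)x² − (133)(10)x − (133)(10)(3.18) = 0
3235x² − 1330x − 4229 = 0
x = [1330 + √(1.769e+06 + 5.4728e+07)]/(2 × 3235) = 1.367 m

x = 1.37 m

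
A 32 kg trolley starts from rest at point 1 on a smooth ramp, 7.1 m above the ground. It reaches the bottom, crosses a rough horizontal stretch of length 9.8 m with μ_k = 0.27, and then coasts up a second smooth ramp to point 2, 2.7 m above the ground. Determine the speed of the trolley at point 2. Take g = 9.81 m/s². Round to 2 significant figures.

Energy at 1: mgh₁ = (32)(9.81)(7.1) = 2228.8 J
Friction loss: W_f = μ_k mg d = 830.6 J
At 2: ½mv² + mgh₂ = mgh₁ − W_f
½mv² = 2228.8 − 830.6 − 847.58 = 550.62 J
v = √(2 × 550.62/32) = 5.866 m/s

v = 5.9 m/s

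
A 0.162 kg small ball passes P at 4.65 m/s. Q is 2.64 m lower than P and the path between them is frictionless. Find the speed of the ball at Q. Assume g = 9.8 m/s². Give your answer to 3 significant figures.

v = 8.57 m/s

Equating total energy at the two states: ½mv₀² + mgh = ½mv²
v² = v₀² + 2gh = (4.65)² + 2(9.8)(2.64) = 73.367
v = √73.367 = 8.565 m/s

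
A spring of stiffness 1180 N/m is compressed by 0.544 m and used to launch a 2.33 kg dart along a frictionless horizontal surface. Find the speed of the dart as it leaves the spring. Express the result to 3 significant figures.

v = 12.2 m/s

Spring PE converts entirely to kinetic energy: ½kx² = ½mv²
v = x√(k/m) = 0.544 × √(1180/2.33) = 12.24 m/s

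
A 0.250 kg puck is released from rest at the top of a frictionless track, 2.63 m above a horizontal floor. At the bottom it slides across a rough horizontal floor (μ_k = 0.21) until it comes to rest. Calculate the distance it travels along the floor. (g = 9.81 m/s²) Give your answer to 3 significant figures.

Applying the work–energy principle:
At rest all PE has been dissipated by friction: mgh = μ_k m g d
d = h/μ_k = 2.63/0.21 = 12.52 m

d = 12.5 m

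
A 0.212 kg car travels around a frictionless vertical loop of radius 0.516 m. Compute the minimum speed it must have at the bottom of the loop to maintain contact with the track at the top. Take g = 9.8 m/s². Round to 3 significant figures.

At the top: mg = mv_top²/r ⇒ v_top² = gr = 5.057 m²/s²
Energy from bottom to top (height 2r): ½mv_bot² = ½mv_top² + mg(2r)
v_bot² = gr + 4gr = 5gr = 25.28
v_bot = √(5gr) = 5.028 m/s

v = 5.03 m/s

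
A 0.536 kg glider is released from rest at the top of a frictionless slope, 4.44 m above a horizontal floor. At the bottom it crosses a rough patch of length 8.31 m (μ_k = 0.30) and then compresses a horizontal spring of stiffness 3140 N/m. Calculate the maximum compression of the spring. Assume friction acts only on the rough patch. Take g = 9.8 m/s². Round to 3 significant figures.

Initial energy: E₁ = mgh = (0.536)(9.8)(4.44) = 23.322 J
Friction removes W_f = μ_k mg d = (0.30)(0.536)(9.8)(8.31) = 13.10 J
Energy reaching the spring: E = 23.322 − 13.10 = 10.227 J
At max compression ½kx² = E ⇒ x = √(2E/k) = √(2 × 10.227/3140) = 0.08071 m

x = 0.0807 m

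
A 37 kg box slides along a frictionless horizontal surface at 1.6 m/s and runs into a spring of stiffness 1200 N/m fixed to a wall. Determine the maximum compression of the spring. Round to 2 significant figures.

x = 0.28 m

Conservation of energy between contact and max compression: ½mv² = ½kx²
x = v√(m/k) = 1.6 × √(37/1200) = 0.2810 m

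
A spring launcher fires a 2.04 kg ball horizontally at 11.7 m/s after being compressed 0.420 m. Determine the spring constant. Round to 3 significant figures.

k = 1580 N/m

Energy stored in the spring equals the launch KE: ½kx² = ½mv²
k = mv²/x² = (2.04)(11.7)²/(0.420)² = 1583 N/m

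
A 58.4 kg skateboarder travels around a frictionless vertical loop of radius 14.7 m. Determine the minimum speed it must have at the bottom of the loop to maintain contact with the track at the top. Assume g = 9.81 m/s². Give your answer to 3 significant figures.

At the top: mg = mv_top²/r ⇒ v_top² = gr = 144.2 m²/s²
Energy from bottom to top (height 2r): ½mv_bot² = ½mv_top² + mg(2r)
v_bot² = gr + 4gr = 5gr = 721.0
v_bot = √(5gr) = 26.85 m/s

v = 26.9 m/s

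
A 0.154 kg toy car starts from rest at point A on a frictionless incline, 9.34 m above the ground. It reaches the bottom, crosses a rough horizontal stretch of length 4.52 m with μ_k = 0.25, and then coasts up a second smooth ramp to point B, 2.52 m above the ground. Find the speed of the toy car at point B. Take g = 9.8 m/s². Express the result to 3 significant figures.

Energy at A: mgh₁ = (0.154)(9.8)(9.34) = 14.096 J
Friction loss: W_f = μ_k mg d = 1.705 J
At B: ½mv² + mgh₂ = mgh₁ − W_f
½mv² = 14.096 − 1.705 − 3.8032 = 8.5873 J
v = √(2 × 8.5873/0.154) = 10.56 m/s

v = 10.6 m/s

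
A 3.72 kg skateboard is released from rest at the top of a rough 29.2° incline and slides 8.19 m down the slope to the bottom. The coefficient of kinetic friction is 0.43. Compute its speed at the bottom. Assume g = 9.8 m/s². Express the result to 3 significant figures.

Taking the bottom as reference, mgh = ½mv² + μ_k N L with h = L sinθ, N = mg cosθ:
mgh = mgL sinθ = (3.72)(9.8)(8.19)sin29.2° = 145.66 J
W_f = μ_k mg cosθ · L = (0.43)(3.72)(9.8)cos29.2°·8.19 = 112.1 J
½mv² = 145.66 − 112.1 = 33.591 J
v = √(2 × 33.591/3.72) = 4.250 m/s

v = 4.25 m/s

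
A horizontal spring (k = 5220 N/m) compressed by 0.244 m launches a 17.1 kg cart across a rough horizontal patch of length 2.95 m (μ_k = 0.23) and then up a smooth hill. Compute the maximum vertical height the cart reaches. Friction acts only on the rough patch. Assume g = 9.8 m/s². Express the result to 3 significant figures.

h = 0.249 m

Spring energy: E₀ = ½kx² = ½(5220)(0.244)² = 155.39 J
Friction: W_f = μ_k mg d = (0.23)(17.1)(9.8)(2.95) = 113.7 J
Energy at base of ramp: E = 155.39 − 113.7 = 41.686 J
At max height all remaining energy is PE: mgh = E ⇒ h = E/(mg) = 41.686/(17.1 × 9.8) = 0.2488 m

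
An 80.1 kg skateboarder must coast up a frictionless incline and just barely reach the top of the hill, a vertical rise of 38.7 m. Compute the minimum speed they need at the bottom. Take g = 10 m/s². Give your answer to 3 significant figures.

At the top they are momentarily at rest, so all KE converts to PE: ½mv² = mgh
v = √(2gh) = √(2 × 10 × 38.7) = 27.82 m/s

v = 27.8 m/s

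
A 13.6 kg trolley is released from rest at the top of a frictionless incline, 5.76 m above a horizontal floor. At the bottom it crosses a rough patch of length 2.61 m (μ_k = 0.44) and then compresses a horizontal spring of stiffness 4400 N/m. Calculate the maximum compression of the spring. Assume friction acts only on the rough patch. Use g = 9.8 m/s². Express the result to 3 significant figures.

x = 0.529 m

Initial energy: E₁ = mgh = (13.6)(9.8)(5.76) = 767.69 J
Friction removes W_f = μ_k mg d = (0.44)(13.6)(9.8)(2.61) = 153.1 J
Energy reaching the spring: E = 767.69 − 153.1 = 614.63 J
At max compression ½kx² = E ⇒ x = √(2E/k) = √(2 × 614.63/4400) = 0.5286 m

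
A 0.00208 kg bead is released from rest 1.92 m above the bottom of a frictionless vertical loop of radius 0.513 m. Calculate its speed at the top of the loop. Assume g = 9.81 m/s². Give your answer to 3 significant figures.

v = 4.19 m/s

Energy conservation: mgh = ½mv_top² + mg(2r)
v_top² = 2g(h − 2r) = 2(9.81)(1.92 − 1.026) = 17.54
v_top = 4.188 m/s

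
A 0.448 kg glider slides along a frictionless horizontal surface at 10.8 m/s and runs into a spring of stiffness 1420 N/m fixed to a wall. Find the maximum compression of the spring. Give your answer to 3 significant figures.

x = 0.192 m

All KE is stored as spring PE at maximum compression: ½mv² = ½kx²
x = v√(m/k) = 10.8 × √(0.448/1420) = 0.1918 m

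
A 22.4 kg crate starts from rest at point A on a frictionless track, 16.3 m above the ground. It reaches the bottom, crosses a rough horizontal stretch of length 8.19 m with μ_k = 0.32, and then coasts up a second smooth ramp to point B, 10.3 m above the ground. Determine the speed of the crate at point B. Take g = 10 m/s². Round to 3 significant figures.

Energy at A: mgh₁ = (22.4)(10)(16.3) = 3651.2 J
Friction loss: W_f = μ_k mg d = 587.1 J
At B: ½mv² + mgh₂ = mgh₁ − W_f
½mv² = 3651.2 − 587.1 − 2307.2 = 756.94 J
v = √(2 × 756.94/22.4) = 8.221 m/s

v = 8.22 m/s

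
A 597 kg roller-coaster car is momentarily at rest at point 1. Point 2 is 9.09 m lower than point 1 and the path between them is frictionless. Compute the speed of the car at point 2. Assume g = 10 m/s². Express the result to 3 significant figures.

By conservation of mechanical energy, mgh = ½mv²
The mass cancels from both sides.
v = √(2gh) = √(2 × 10 × 9.09) = √181.80 = 13.48 m/s

v = 13.5 m/s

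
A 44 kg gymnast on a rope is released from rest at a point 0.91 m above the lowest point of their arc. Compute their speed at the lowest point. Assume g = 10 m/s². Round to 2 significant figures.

v = 4.3 m/s

Equating total energy at the two states: mgh = ½mv²
v = √(2gh) = √(2 × 10 × 0.91) = √18.200 = 4.266 m/s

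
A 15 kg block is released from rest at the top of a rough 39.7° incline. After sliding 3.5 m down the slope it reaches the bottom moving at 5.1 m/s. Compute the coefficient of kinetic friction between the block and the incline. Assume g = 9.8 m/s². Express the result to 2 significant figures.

mgh = ½mv² + μ_k (mg cosθ) L, with h = L sinθ
mgL sinθ = 328.65 J; ½mv² = 195.07 J
W_f = 328.65 − 195.07 = 133.6 J
μ_k = W_f/(mg cosθ · L) = 133.6/(113.1 × 3.5) = 0.3374

μ_k = 0.34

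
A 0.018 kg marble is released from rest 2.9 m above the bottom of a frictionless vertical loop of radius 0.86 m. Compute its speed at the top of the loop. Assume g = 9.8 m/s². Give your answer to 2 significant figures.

v = 4.8 m/s

Energy conservation: mgh = ½mv_top² + mg(2r)
v_top² = 2g(h − 2r) = 2(9.8)(2.9 − 1.720) = 23.13
v_top = 4.809 m/s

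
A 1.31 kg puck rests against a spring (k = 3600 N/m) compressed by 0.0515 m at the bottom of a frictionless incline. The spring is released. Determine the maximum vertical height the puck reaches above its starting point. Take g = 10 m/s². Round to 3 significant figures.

h = 0.364 m

Energy conservation from release to the highest point: ½kx² = mgh
h = kx²/(2mg) = (3600)(0.0515)²/(2 × 1.31 × 10) = 0.3644 m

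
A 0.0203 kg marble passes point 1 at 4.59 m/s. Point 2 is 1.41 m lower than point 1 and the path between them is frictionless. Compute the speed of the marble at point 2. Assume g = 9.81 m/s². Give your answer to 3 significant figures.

v = 6.98 m/s

Equating total energy at the two states: ½mv₀² + mgh = ½mv²
v² = v₀² + 2gh = (4.59)² + 2(9.81)(1.41) = 48.732
v = √48.732 = 6.981 m/s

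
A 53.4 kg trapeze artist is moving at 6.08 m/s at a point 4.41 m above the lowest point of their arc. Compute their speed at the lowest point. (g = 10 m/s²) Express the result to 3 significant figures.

v = 11.2 m/s

Mechanical energy is conserved (no friction): ½mv₀² + mgh = ½mv²
The mass cancels from both sides.
v² = v₀² + 2gh = (6.08)² + 2(10)(4.41) = 125.17
v = √125.17 = 11.19 m/s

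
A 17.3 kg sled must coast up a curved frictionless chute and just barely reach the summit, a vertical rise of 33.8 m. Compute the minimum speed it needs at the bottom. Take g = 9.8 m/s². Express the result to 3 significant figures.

v = 25.7 m/s

At the top it is momentarily at rest, so all KE converts to PE: ½mv² = mgh
v = √(2gh) = √(2 × 9.8 × 33.8) = 25.74 m/s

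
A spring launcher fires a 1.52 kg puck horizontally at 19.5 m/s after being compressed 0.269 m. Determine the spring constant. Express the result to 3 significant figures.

k = 7990 N/m

½kx² = ½mv²
k = mv²/x² = (1.52)(19.5)²/(0.269)² = 7987 N/m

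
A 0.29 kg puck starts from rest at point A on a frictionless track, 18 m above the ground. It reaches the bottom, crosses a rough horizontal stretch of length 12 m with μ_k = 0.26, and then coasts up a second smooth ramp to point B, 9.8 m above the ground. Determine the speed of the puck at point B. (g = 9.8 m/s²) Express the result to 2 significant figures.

Energy at A: mgh₁ = (0.29)(9.8)(18) = 51.156 J
Friction loss: W_f = μ_k mg d = 8.867 J
At B: ½mv² + mgh₂ = mgh₁ − W_f
½mv² = 51.156 − 8.867 − 27.852 = 14.437 J
v = √(2 × 14.437/0.29) = 9.978 m/s

v = 10 m/s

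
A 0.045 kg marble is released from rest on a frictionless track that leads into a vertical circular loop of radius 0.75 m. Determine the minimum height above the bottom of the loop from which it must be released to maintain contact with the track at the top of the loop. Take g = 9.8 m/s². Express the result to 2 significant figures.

At the top, for minimum speed gravity alone supplies the centripetal force: mg = mv_top²/r ⇒ v_top² = gr = 7.350 m²/s²
Energy conservation from release height h to the top (height 2r): mgh = ½mv_top² + mg(2r)
h = v_top²/(2g) + 2r = r/2 + 2r = 5r/2 = 1.875 m

h = 1.9 m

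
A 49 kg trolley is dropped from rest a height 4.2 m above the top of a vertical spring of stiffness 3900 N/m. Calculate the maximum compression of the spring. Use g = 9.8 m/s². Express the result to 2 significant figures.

Take the reference level at the top of the uncompressed spring. At max compression the trolley has fallen H + x and is momentarily at rest:
mg(H + x) = ½kx²
½(3900)x² − (49)(9.8)x − (49)(9.8)(4.2) = 0
1950x² − 480.2x − 2017 = 0
x = [480.2 + √(230592 + 1.5731e+07)]/(2 × 1950) = 1.148 m

x = 1.1 m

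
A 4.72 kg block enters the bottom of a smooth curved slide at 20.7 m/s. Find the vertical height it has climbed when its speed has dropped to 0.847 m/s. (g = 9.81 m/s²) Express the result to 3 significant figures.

Energy balance between the two points: ½mv₁² = ½mv₂² + mgh
h = (v₁² − v₂²)/(2g) = (20.7² − 0.847²)/(2 × 9.81) = 21.80 m

h = 21.8 m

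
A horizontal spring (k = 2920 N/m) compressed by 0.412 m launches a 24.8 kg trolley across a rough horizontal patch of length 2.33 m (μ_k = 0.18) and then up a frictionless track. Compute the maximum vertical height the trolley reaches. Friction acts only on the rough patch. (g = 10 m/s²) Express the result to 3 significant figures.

h = 0.580 m

Spring energy: E₀ = ½kx² = ½(2920)(0.412)² = 247.83 J
Friction: W_f = μ_k mg d = (0.18)(24.8)(10)(2.33) = 104.0 J
Energy at base of ramp: E = 247.83 − 104.0 = 143.82 J
At max height all remaining energy is PE: mgh = E ⇒ h = E/(mg) = 143.82/(24.8 × 10) = 0.5799 m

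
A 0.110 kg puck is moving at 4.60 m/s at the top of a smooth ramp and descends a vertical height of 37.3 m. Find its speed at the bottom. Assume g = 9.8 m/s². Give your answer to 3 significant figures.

v = 27.4 m/s

Energy conservation between the two points: ½mv₀² + mgh = ½mv²
The mass cancels from both sides.
v² = v₀² + 2gh = (4.60)² + 2(9.8)(37.3) = 752.24
v = √752.24 = 27.43 m/s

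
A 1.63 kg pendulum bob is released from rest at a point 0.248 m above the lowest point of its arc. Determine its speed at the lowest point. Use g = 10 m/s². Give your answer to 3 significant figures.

By conservation of mechanical energy, mgh = ½mv²
v = √(2gh) = √(2 × 10 × 0.248) = √4.9600 = 2.227 m/s

v = 2.23 m/s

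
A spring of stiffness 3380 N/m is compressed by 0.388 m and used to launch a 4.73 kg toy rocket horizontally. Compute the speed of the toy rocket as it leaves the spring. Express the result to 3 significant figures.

v = 10.4 m/s

Spring PE converts entirely to kinetic energy: ½kx² = ½mv²
v = x√(k/m) = 0.388 × √(3380/4.73) = 10.37 m/s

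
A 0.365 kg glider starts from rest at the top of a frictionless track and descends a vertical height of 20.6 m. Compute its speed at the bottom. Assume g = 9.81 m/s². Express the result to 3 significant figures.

By conservation of mechanical energy, mgh = ½mv²
The mass cancels from both sides.
v = √(2gh) = √(2 × 9.81 × 20.6) = √404.17 = 20.10 m/s

v = 20.1 m/s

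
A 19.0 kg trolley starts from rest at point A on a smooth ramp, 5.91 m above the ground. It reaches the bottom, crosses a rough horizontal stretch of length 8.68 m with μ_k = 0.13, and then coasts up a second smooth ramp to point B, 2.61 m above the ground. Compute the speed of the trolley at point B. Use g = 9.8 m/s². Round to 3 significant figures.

v = 6.52 m/s

Energy at A: mgh₁ = (19.0)(9.8)(5.91) = 1100.4 J
Friction loss: W_f = μ_k mg d = 210.1 J
At B: ½mv² + mgh₂ = mgh₁ − W_f
½mv² = 1100.4 − 210.1 − 485.98 = 404.35 J
v = √(2 × 404.35/19.0) = 6.524 m/s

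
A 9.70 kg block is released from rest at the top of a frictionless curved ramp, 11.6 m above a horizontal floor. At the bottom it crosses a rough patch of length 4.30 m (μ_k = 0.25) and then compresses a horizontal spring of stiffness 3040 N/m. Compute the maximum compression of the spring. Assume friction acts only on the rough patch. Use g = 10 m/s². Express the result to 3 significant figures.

x = 0.820 m

Initial energy: E₁ = mgh = (9.70)(10)(11.6) = 1125.2 J
Friction removes W_f = μ_k mg d = (0.25)(9.70)(10)(4.30) = 104.3 J
Energy reaching the spring: E = 1125.2 − 104.3 = 1020.9 J
At max compression ½kx² = E ⇒ x = √(2E/k) = √(2 × 1020.9/3040) = 0.8195 m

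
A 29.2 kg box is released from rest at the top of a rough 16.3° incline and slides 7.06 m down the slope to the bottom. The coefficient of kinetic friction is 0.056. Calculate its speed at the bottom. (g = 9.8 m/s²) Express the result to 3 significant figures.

Work–energy: mg(L sinθ) − μ_k(mg cosθ)L = ½mv²
mgh = mgL sinθ = (29.2)(9.8)(7.06)sin16.3° = 567.03 J
W_f = μ_k mg cosθ · L = (0.056)(29.2)(9.8)cos16.3°·7.06 = 108.6 J
½mv² = 567.03 − 108.6 = 458.44 J
v = √(2 × 458.44/29.2) = 5.604 m/s

v = 5.60 m/s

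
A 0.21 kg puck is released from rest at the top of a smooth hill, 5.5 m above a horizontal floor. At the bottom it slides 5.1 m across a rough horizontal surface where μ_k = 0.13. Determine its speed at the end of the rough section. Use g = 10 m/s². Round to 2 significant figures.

Applying the work–energy principle:
mgh = ½mv² + μ_k m g d
W_f = μ_k mg d = (0.13)(0.21)(10)(5.1) = 1.392 J
½mv² = mgh − W_f = 11.550 − 1.392 = 10.158 J
v = √(2 × 10.158/0.21) = 9.836 m/s

v = 9.8 m/s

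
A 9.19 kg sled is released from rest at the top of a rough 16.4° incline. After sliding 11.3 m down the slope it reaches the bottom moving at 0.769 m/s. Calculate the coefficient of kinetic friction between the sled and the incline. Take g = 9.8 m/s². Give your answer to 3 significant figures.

μ_k = 0.292

mgh = ½mv² + μ_k (mg cosθ) L, with h = L sinθ
mgL sinθ = 287.34 J; ½mv² = 2.7173 J
W_f = 287.34 − 2.7173 = 284.6 J
μ_k = W_f/(mg cosθ · L) = 284.6/(86.40 × 11.3) = 0.2915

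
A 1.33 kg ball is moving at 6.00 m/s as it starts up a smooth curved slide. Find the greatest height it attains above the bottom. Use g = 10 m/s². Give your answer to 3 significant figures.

By energy conservation, ½mv² = mgh
h = v²/(2g) = 6.00²/(2 × 10) = 1.800 m

h = 1.80 m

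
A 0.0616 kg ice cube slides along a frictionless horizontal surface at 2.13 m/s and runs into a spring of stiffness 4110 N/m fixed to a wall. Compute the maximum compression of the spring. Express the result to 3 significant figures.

All KE is stored as spring PE at maximum compression: ½mv² = ½kx²
x = v√(m/k) = 2.13 × √(0.0616/4110) = 0.008246 m

x = 0.00825 m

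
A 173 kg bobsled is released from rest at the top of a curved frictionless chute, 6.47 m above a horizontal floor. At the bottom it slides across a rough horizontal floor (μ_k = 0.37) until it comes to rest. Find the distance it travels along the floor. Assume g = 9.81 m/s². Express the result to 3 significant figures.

d = 17.5 m

Applying the work–energy principle:
At rest all PE has been dissipated by friction: mgh = μ_k m g d
d = h/μ_k = 6.47/0.37 = 17.49 m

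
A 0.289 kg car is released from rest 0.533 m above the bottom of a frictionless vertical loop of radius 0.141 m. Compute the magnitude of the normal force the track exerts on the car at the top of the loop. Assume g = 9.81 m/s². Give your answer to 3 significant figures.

N = 7.26 N

Energy from release to top (height 2r): mgh = ½mv_top² + mg(2r)
v_top² = 2g(h − 2r) = 2(9.81)(0.533 − 0.2820) = 4.9246 m²/s²
At the top, both N and weight point toward the centre: N + mg = mv_top²/r
N = m(v_top²/r − g) = 0.289(4.9246/0.141 − 9.81) = 7.259 N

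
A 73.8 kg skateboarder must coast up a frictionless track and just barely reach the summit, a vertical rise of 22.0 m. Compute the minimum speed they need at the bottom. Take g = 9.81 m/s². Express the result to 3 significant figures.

At the top they are momentarily at rest, so all KE converts to PE: ½mv² = mgh
v = √(2gh) = √(2 × 9.81 × 22.0) = 20.78 m/s

v = 20.8 m/s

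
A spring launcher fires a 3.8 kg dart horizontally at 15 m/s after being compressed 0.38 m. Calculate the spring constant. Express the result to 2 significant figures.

k = 5900 N/m

Energy stored in the spring equals the launch KE: ½kx² = ½mv²
k = mv²/x² = (3.8)(15)²/(0.38)² = 5921 N/m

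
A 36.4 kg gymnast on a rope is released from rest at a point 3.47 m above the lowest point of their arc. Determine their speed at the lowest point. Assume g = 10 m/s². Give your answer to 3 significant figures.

v = 8.33 m/s

Energy conservation between the two points: mgh = ½mv²
The mass cancels from both sides.
v = √(2gh) = √(2 × 10 × 3.47) = √69.400 = 8.331 m/s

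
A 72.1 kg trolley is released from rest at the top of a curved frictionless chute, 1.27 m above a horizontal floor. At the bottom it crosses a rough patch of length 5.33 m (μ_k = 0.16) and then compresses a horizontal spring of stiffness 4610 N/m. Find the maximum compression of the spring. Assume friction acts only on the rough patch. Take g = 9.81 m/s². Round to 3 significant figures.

Initial energy: E₁ = mgh = (72.1)(9.81)(1.27) = 898.27 J
Friction removes W_f = μ_k mg d = (0.16)(72.1)(9.81)(5.33) = 603.2 J
Energy reaching the spring: E = 898.27 − 603.2 = 295.09 J
At max compression ½kx² = E ⇒ x = √(2E/k) = √(2 × 295.09/4610) = 0.3578 m

x = 0.358 m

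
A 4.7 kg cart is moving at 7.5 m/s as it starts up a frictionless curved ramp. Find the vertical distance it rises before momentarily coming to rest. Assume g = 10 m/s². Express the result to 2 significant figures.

h = 2.8 m

By energy conservation, ½mv² = mgh
h = v²/(2g) = 7.5²/(2 × 10) = 2.812 m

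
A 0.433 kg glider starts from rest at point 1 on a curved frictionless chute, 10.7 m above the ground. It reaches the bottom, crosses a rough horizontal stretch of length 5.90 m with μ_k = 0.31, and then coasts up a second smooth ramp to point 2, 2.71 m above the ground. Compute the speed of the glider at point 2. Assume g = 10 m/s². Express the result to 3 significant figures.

Energy at 1: mgh₁ = (0.433)(10)(10.7) = 46.331 J
Friction loss: W_f = μ_k mg d = 7.920 J
At 2: ½mv² + mgh₂ = mgh₁ − W_f
½mv² = 46.331 − 7.920 − 11.734 = 26.677 J
v = √(2 × 26.677/0.433) = 11.10 m/s

v = 11.1 m/s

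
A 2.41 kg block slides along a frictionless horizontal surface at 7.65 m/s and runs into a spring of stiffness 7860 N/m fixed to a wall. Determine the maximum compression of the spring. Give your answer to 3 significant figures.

At max compression the block is momentarily at rest: ½mv² = ½kx²
x = v√(m/k) = 7.65 × √(2.41/7860) = 0.1340 m

x = 0.134 m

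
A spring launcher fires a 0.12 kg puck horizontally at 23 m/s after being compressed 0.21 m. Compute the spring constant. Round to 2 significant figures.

Spring PE at full compression equals KE at release: ½kx² = ½mv²
k = mv²/x² = (0.12)(23)²/(0.21)² = 1439 N/m

k = 1400 N/m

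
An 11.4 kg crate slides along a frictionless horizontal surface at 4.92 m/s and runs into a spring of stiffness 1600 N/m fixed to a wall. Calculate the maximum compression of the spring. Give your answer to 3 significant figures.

x = 0.415 m

At max compression the crate is momentarily at rest: ½mv² = ½kx²
x = v√(m/k) = 4.92 × √(11.4/1600) = 0.4153 m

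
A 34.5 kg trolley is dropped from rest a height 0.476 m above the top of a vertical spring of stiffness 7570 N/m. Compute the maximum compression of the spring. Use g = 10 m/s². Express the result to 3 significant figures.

x = 0.259 m

Take the reference level at the top of the uncompressed spring. At max compression the trolley has fallen H + x and is momentarily at rest:
mg(H + x) = ½kx²
½(7570)x² − (34.5)(10)x − (34.5)(10)(0.476) = 0
3785x² − 345.0x − 164.2 = 0
x = [345.0 + √(119025 + 2.4863e+06)]/(2 × 3785) = 0.2588 m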